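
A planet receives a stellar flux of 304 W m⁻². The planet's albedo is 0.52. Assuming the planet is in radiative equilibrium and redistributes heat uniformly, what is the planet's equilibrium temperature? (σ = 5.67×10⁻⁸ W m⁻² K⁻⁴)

Energy balance: absorbed = emitted ⇒ πR²·S(1−A) = 4πR²·σT_eq⁴, so T_eq⁴ = S(1−A)/(4σ).
T_eq = [304 × 0.48 / (4 × 5.67×10⁻⁸)]^(1/4) = (6.43×10⁸)^(1/4) = 159 K.

T_eq ≈ 159 K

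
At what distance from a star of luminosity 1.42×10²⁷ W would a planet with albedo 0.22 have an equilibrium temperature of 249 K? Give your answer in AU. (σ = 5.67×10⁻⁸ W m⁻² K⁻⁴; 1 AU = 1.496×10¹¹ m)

d ≈ 2.13 AU

From T_eq⁴ = L(1−A)/(16πσd²): d = √[L(1−A)/(16πσT_eq⁴)].
d = √[1.42×10²⁷ × 0.78 / (16π × 5.67×10⁻⁸ × (249)⁴)] = 3.18×10¹¹ m = 2.13 AU.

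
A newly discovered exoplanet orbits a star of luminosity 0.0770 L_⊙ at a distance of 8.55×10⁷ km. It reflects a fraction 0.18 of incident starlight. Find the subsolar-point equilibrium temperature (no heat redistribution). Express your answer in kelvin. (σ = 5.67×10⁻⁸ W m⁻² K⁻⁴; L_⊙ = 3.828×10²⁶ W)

T_ss ≈ 261 K

d = 8.55×10⁷ km = 8.55×10¹⁰ m.
L = 0.0770 × 3.828×10²⁶ = 2.95×10²⁵ W.
Flux: S = L/(4πd²) = 2.95×10²⁵/(4π×(8.55×10¹⁰)²) = 321 W m⁻².
At the subsolar point the surface absorbs S(1−A) and emits σT⁴ per unit area — no factor of 4, since only the local patch is in balance.
T = [321 × 0.82 / 5.67×10⁻⁸]^(1/4) = (4.64×10⁹)^(1/4) = 261 K.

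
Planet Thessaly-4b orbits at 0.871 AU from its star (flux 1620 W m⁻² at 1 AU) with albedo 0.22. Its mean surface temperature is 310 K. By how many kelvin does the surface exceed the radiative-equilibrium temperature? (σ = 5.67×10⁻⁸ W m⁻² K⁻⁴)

S = 1620/0.871² = 2135 W m⁻².
T_eq = [S(1−A)/(4σ)]^(1/4) = [2135×0.78/(4×5.67×10⁻⁸)]^(1/4) = 292.7 K.
ΔT = T_surf − T_eq = 310 − 292.7.

ΔT ≈ 17.3 K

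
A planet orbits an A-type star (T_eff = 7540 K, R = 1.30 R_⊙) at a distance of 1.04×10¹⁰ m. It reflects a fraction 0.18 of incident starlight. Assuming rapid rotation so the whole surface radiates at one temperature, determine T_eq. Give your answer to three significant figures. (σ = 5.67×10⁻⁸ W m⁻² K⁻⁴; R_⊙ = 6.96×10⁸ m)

R_⋆ = 1.30 × 6.96×10⁸ = 9.05×10⁸ m.
L = 4πR_⋆²σT_⋆⁴ = 4π(9.05×10⁸)² × 5.67×10⁻⁸ × (7540)⁴ = 1.89×10²⁷ W.
S = L/(4πd²) = 1.39×10⁶ W m⁻².
Energy balance: absorbed = emitted ⇒ πR²·S(1−A) = 4πR²·σT_eq⁴, so T_eq⁴ = S(1−A)/(4σ).
T_eq = [1.39×10⁶ × 0.82 / (4 × 5.67×10⁻⁸)]^(1/4) = (5.02×10¹²)^(1/4) = 1500 K.

T_eq ≈ 1500 K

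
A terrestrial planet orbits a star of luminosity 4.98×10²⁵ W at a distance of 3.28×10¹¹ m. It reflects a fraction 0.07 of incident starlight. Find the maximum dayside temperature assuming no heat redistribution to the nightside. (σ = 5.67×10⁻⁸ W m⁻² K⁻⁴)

T_ss ≈ 157 K

Flux: S = L/(4πd²) = 4.98×10²⁵/(4π×(3.28×10¹¹)²) = 36.8 W m⁻².
With no redistribution each surface element balances locally: S(1−A) = σT⁴.
T = [36.8 × 0.93 / 5.67×10⁻⁸]^(1/4) = (6.04×10⁸)^(1/4) = 157 K.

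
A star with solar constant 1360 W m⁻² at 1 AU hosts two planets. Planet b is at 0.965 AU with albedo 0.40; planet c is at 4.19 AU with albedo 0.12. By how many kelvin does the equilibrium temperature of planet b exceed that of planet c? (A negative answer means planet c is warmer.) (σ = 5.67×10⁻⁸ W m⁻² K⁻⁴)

T_eq = [S₀(1−A)/(4σd²)]^(1/4), so T ∝ (1−A)^(1/4) / √d.
T₁ = [1360×0.60/(4×5.67×10⁻⁸×0.965²)]^(1/4) = 249.31 K.
T₂ = [1360×0.88/(4×5.67×10⁻⁸×4.19²)]^(1/4) = 131.67 K.

ΔT ≈ 117.6 K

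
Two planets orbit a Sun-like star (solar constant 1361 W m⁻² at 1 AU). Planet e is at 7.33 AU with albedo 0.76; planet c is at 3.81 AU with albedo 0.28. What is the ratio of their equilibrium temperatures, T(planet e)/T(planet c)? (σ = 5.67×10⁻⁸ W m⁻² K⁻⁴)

T_eq = [S₀(1−A)/(4σd²)]^(1/4), so T ∝ (1−A)^(1/4) / √d.
T₁ = [1361×0.24/(4×5.67×10⁻⁸×7.33²)]^(1/4) = 71.95 K.
T₂ = [1361×0.72/(4×5.67×10⁻⁸×3.81²)]^(1/4) = 131.35 K.

T₁/T₂ ≈ 0.548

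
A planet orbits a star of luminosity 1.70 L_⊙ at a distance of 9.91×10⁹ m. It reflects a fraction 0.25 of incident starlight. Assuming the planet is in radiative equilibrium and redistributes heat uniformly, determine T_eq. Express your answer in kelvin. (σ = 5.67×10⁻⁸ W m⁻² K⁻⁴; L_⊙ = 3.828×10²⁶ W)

L = 1.70 × 3.828×10²⁶ = 6.51×10²⁶ W.
Flux: S = L/(4πd²) = 6.51×10²⁶/(4π×(9.91×10⁹)²) = 5.27×10⁵ W m⁻².
Energy balance: absorbed = emitted ⇒ πR²·S(1−A) = 4πR²·σT_eq⁴, so T_eq⁴ = S(1−A)/(4σ).
T_eq = [5.27×10⁵ × 0.75 / (4 × 5.67×10⁻⁸)]^(1/4) = (1.74×10¹²)^(1/4) = 1150 K.

T_eq ≈ 1150 K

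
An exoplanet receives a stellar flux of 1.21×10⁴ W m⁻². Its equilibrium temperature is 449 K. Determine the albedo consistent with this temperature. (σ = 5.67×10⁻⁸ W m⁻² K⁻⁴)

From T_eq⁴ = S(1−A)/(4σ): 1−A = 4σT_eq⁴/S.
1−A = 4 × 5.67×10⁻⁸ × (449)⁴ / 1.21×10⁴ = 0.762.

A ≈ 0.24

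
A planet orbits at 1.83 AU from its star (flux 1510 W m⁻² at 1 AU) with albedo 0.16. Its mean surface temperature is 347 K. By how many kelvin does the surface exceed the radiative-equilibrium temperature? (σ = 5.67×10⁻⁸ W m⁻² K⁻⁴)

S = 1510/1.83² = 450.9 W m⁻².
T_eq = [S(1−A)/(4σ)]^(1/4) = [450.9×0.84/(4×5.67×10⁻⁸)]^(1/4) = 202.2 K.
ΔT = T_surf − T_eq = 347 − 202.2.

ΔT ≈ 144.8 K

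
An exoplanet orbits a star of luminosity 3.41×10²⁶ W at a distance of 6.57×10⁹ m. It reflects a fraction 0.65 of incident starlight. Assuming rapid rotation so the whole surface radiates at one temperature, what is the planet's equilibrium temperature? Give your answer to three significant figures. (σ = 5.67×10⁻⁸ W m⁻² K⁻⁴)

Flux: S = L/(4πd²) = 3.41×10²⁶/(4π×(6.57×10⁹)²) = 6.29×10⁵ W m⁻².
Energy balance: absorbed = emitted ⇒ πR²·S(1−A) = 4πR²·σT_eq⁴, so T_eq⁴ = S(1−A)/(4σ).
T_eq = [6.29×10⁵ × 0.35 / (4 × 5.67×10⁻⁸)]^(1/4) = (9.70×10¹¹)^(1/4) = 992 K.

T_eq ≈ 992 K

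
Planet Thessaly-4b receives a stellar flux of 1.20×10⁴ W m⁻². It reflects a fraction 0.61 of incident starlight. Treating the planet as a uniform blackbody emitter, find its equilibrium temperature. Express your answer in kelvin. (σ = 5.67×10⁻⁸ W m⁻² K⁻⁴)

T_eq ≈ 379 K

Energy balance: absorbed = emitted ⇒ πR²·S(1−A) = 4πR²·σT_eq⁴, so T_eq⁴ = S(1−A)/(4σ).
T_eq = [1.20×10⁴ × 0.39 / (4 × 5.67×10⁻⁸)]^(1/4) = (2.06×10¹⁰)^(1/4) = 379 K.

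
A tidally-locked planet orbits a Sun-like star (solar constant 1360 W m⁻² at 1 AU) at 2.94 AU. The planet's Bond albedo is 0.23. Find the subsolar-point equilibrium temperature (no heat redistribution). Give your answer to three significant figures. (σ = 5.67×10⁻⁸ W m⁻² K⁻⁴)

Flux at 2.94 AU: S = 1360/2.94² = 157 W m⁻².
At the subsolar point the surface absorbs S(1−A) and emits σT⁴ per unit area — no factor of 4, since only the local patch is in balance.
T = [157 × 0.77 / 5.67×10⁻⁸]^(1/4) = (2.14×10⁹)^(1/4) = 215 K.

T_ss ≈ 215 K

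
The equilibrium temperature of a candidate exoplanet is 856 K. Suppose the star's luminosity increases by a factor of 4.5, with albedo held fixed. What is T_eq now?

T_eq ≈ 1250 K

T_eq ∝ L^(1/4) · d^(−1/2).
T′ = 856 × 4.5^(1/4) = 1250 K.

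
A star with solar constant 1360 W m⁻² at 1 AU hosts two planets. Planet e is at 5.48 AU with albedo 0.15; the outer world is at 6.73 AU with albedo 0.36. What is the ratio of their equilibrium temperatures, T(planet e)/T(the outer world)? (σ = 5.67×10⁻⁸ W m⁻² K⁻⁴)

T_eq = [S₀(1−A)/(4σd²)]^(1/4), so T ∝ (1−A)^(1/4) / √d.
T₁ = [1360×0.85/(4×5.67×10⁻⁸×5.48²)]^(1/4) = 114.14 K.
T₂ = [1360×0.64/(4×5.67×10⁻⁸×6.73²)]^(1/4) = 95.94 K.

T₁/T₂ ≈ 1.190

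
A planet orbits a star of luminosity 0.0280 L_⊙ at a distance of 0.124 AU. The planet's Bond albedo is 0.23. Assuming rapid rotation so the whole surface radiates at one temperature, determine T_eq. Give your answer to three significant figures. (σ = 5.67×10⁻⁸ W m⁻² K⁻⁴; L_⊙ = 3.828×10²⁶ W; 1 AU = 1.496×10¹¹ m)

d = 0.124 AU = 1.86×10¹⁰ m.
L = 0.0280 × 3.828×10²⁶ = 1.07×10²⁵ W.
Flux: S = L/(4πd²) = 1.07×10²⁵/(4π×(1.86×10¹⁰)²) = 2480 W m⁻².
Energy balance: absorbed = emitted ⇒ πR²·S(1−A) = 4πR²·σT_eq⁴, so T_eq⁴ = S(1−A)/(4σ).
T_eq = [2480 × 0.77 / (4 × 5.67×10⁻⁸)]^(1/4) = (8.42×10⁹)^(1/4) = 303 K.

T_eq ≈ 303 K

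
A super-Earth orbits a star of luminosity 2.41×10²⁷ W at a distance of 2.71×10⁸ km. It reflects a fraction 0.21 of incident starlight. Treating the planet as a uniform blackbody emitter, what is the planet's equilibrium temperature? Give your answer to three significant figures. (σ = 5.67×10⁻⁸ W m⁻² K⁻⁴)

T_eq ≈ 309 K

d = 2.71×10⁸ km = 2.71×10¹¹ m.
Flux: S = L/(4πd²) = 2.41×10²⁷/(4π×(2.71×10¹¹)²) = 2610 W m⁻².
Energy balance: absorbed = emitted ⇒ πR²·S(1−A) = 4πR²·σT_eq⁴, so T_eq⁴ = S(1−A)/(4σ).
T_eq = [2610 × 0.79 / (4 × 5.67×10⁻⁸)]^(1/4) = (9.10×10⁹)^(1/4) = 309 K.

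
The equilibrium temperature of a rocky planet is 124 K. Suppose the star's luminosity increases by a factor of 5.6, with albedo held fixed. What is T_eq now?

T_eq ≈ 191 K

T_eq ∝ L^(1/4) · d^(−1/2).
T′ = 124 × 5.6^(1/4) = 191 K.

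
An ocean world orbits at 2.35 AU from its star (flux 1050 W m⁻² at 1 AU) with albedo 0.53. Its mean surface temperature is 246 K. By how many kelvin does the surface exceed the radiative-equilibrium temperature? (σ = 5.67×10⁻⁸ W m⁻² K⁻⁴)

ΔT ≈ 105.1 K

S = 1050/2.35² = 190.1 W m⁻².
T_eq = [S(1−A)/(4σ)]^(1/4) = [190.1×0.47/(4×5.67×10⁻⁸)]^(1/4) = 140.9 K.
ΔT = T_surf − T_eq = 246 − 140.9.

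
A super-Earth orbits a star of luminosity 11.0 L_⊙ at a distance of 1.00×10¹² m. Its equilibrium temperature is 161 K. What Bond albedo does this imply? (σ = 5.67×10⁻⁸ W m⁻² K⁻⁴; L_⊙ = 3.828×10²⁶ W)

A ≈ 0.55

L = 11.0 × 3.828×10²⁶ = 4.21×10²⁷ W.
Flux: S = L/(4πd²) = 4.21×10²⁷/(4π×(1.00×10¹²)²) = 335 W m⁻².
From T_eq⁴ = S(1−A)/(4σ): 1−A = 4σT_eq⁴/S.
1−A = 4 × 5.67×10⁻⁸ × (161)⁴ / 335 = 0.455.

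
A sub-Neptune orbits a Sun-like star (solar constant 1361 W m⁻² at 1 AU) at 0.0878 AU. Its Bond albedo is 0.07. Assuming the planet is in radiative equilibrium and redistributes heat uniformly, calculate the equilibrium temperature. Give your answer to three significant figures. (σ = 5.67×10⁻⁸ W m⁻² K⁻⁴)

T_eq ≈ 922 K

Flux at 0.0878 AU: S = 1361/0.0878² = 1.77×10⁵ W m⁻².
Energy balance: absorbed = emitted ⇒ πR²·S(1−A) = 4πR²·σT_eq⁴, so T_eq⁴ = S(1−A)/(4σ).
T_eq = [1.77×10⁵ × 0.93 / (4 × 5.67×10⁻⁸)]^(1/4) = (7.24×10¹¹)^(1/4) = 922 K.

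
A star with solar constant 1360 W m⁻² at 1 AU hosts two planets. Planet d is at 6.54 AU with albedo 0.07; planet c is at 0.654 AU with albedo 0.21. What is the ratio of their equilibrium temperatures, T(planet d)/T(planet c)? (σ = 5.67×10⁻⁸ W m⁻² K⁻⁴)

T_eq = [S₀(1−A)/(4σd²)]^(1/4), so T ∝ (1−A)^(1/4) / √d.
T₁ = [1360×0.93/(4×5.67×10⁻⁸×6.54²)]^(1/4) = 106.86 K.
T₂ = [1360×0.79/(4×5.67×10⁻⁸×0.654²)]^(1/4) = 324.41 K.

T₁/T₂ ≈ 0.329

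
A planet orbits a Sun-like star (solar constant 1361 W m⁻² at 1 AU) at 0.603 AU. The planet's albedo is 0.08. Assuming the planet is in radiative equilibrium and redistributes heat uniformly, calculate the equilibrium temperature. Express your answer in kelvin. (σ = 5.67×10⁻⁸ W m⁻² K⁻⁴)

Flux at 0.603 AU: S = 1361/0.603² = 3740 W m⁻².
Energy balance: absorbed = emitted ⇒ πR²·S(1−A) = 4πR²·σT_eq⁴, so T_eq⁴ = S(1−A)/(4σ).
T_eq = [3740 × 0.92 / (4 × 5.67×10⁻⁸)]^(1/4) = (1.52×10¹⁰)^(1/4) = 351 K.

T_eq ≈ 351 K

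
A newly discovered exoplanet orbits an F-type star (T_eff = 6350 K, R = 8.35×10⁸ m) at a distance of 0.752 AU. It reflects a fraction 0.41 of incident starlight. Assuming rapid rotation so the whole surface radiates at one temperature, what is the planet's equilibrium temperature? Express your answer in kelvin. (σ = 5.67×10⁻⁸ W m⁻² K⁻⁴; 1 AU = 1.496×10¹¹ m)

d = 0.752 AU = 1.12×10¹¹ m.
L = 4πR_⋆²σT_⋆⁴ = 4π(8.35×10⁸)² × 5.67×10⁻⁸ × (6350)⁴ = 8.08×10²⁶ W.
S = L/(4πd²) = 5080 W m⁻².
Energy balance: absorbed = emitted ⇒ πR²·S(1−A) = 4πR²·σT_eq⁴, so T_eq⁴ = S(1−A)/(4σ).
T_eq = [5080 × 0.59 / (4 × 5.67×10⁻⁸)]^(1/4) = (1.32×10¹⁰)^(1/4) = 339 K.

T_eq ≈ 339 K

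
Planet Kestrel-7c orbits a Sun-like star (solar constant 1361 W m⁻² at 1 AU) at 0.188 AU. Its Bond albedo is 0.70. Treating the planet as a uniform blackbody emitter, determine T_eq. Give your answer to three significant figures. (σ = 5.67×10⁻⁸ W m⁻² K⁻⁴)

T_eq ≈ 475 K

Flux at 0.188 AU: S = 1361/0.188² = 3.85×10⁴ W m⁻².
Energy balance: absorbed = emitted ⇒ πR²·S(1−A) = 4πR²·σT_eq⁴, so T_eq⁴ = S(1−A)/(4σ).
T_eq = [3.85×10⁴ × 0.30 / (4 × 5.67×10⁻⁸)]^(1/4) = (5.09×10¹⁰)^(1/4) = 475 K.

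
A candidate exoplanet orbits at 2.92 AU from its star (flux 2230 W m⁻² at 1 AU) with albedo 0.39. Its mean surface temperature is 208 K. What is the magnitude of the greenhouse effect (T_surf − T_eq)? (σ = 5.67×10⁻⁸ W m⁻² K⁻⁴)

ΔT ≈ 45.1 K

S = 2230/2.92² = 261.5 W m⁻².
T_eq = [S(1−A)/(4σ)]^(1/4) = [261.5×0.61/(4×5.67×10⁻⁸)]^(1/4) = 162.9 K.
ΔT = T_surf − T_eq = 208 − 162.9.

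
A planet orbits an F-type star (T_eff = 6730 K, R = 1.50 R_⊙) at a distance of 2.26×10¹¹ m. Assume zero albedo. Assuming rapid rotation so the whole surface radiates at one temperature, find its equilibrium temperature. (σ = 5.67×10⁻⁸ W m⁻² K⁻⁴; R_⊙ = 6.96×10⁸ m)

R_⋆ = 1.50 × 6.96×10⁸ = 1.04×10⁹ m.
L = 4πR_⋆²σT_⋆⁴ = 4π(1.04×10⁹)² × 5.67×10⁻⁸ × (6730)⁴ = 1.59×10²⁷ W.
S = L/(4πd²) = 2480 W m⁻².
Energy balance: absorbed = emitted ⇒ πR²·S(1−A) = 4πR²·σT_eq⁴, so T_eq⁴ = S(1−A)/(4σ).
T_eq = [2480 × 1.00 / (4 × 5.67×10⁻⁸)]^(1/4) = (1.09×10¹⁰)^(1/4) = 323 K.

T_eq ≈ 323 K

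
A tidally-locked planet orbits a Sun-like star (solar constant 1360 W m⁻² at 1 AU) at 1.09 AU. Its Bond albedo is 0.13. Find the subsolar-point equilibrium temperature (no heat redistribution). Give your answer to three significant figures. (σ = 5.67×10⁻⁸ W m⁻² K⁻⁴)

Flux at 1.09 AU: S = 1360/1.09² = 1140 W m⁻².
At the subsolar point the surface absorbs S(1−A) and emits σT⁴ per unit area — no factor of 4, since only the local patch is in balance.
T = [1140 × 0.87 / 5.67×10⁻⁸]^(1/4) = (1.76×10¹⁰)^(1/4) = 364 K.

T_ss ≈ 364 K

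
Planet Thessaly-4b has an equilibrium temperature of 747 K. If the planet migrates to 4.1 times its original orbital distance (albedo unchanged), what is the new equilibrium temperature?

T_eq ≈ 369 K

T_eq ∝ L^(1/4) · d^(−1/2).
T′ = 747 / 4.1^(1/2) = 369 K.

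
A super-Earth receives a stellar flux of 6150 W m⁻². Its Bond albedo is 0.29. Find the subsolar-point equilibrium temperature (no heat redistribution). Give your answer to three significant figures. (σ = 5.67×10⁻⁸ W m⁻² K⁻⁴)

At the subsolar point the surface absorbs S(1−A) and emits σT⁴ per unit area — no factor of 4, since only the local patch is in balance.
T = [6150 × 0.71 / 5.67×10⁻⁸]^(1/4) = (7.70×10¹⁰)^(1/4) = 527 K.

T_ss ≈ 527 K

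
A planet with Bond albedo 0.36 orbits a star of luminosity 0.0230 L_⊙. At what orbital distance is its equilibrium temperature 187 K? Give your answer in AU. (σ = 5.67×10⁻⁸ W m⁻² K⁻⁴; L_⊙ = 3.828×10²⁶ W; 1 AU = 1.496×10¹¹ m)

L = 0.0230 × 3.828×10²⁶ = 8.80×10²⁴ W.
From T_eq⁴ = L(1−A)/(16πσd²): d = √[L(1−A)/(16πσT_eq⁴)].
d = √[8.80×10²⁴ × 0.64 / (16π × 5.67×10⁻⁸ × (187)⁴)] = 4.02×10¹⁰ m = 0.269 AU.

d ≈ 0.269 AU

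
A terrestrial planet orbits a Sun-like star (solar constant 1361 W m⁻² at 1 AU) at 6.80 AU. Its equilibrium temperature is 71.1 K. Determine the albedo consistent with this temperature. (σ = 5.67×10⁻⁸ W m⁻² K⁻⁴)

A ≈ 0.80

Flux at 6.80 AU: S = 1361/6.80² = 29.4 W m⁻².
From T_eq⁴ = S(1−A)/(4σ): 1−A = 4σT_eq⁴/S.
1−A = 4 × 5.67×10⁻⁸ × (71.1)⁴ / 29.4 = 0.197.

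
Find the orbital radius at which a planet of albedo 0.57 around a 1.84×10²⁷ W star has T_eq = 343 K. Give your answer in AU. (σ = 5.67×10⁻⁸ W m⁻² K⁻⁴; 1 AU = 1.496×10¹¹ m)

From T_eq⁴ = L(1−A)/(16πσd²): d = √[L(1−A)/(16πσT_eq⁴)].
d = √[1.84×10²⁷ × 0.43 / (16π × 5.67×10⁻⁸ × (343)⁴)] = 1.42×10¹¹ m = 0.947 AU.

d ≈ 0.947 AU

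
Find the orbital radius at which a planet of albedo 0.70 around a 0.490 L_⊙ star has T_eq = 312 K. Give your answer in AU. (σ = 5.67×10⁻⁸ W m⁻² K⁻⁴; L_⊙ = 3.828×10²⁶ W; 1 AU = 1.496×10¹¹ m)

d ≈ 0.305 AU

L = 0.490 × 3.828×10²⁶ = 1.88×10²⁶ W.
From T_eq⁴ = L(1−A)/(16πσd²): d = √[L(1−A)/(16πσT_eq⁴)].
d = √[1.88×10²⁶ × 0.30 / (16π × 5.67×10⁻⁸ × (312)⁴)] = 4.56×10¹⁰ m = 0.305 AU.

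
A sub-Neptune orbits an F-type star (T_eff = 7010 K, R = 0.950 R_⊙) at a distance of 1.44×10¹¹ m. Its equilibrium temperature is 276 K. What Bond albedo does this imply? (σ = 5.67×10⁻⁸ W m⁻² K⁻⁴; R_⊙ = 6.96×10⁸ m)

A ≈ 0.54

R_⋆ = 0.950 × 6.96×10⁸ = 6.61×10⁸ m.
L = 4πR_⋆²σT_⋆⁴ = 4π(6.61×10⁸)² × 5.67×10⁻⁸ × (7010)⁴ = 7.52×10²⁶ W.
S = L/(4πd²) = 2890 W m⁻².
From T_eq⁴ = S(1−A)/(4σ): 1−A = 4σT_eq⁴/S.
1−A = 4 × 5.67×10⁻⁸ × (276)⁴ / 2890 = 0.456.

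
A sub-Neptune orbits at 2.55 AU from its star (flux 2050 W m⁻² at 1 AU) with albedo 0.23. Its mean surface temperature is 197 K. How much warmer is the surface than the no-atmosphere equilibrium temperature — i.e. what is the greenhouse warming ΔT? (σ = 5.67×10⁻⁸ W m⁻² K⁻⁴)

ΔT ≈ 16.1 K

S = 2050/2.55² = 315.3 W m⁻².
T_eq = [S(1−A)/(4σ)]^(1/4) = [315.3×0.77/(4×5.67×10⁻⁸)]^(1/4) = 180.9 K.
ΔT = T_surf − T_eq = 197 − 180.9.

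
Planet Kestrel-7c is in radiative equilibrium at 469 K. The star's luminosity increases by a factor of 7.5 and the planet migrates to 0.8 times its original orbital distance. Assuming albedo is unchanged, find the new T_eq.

T_eq ≈ 868 K

T_eq ∝ L^(1/4) · d^(−1/2).
T′ = 469 × 7.5^(1/4) / 0.8^(1/2) = 868 K.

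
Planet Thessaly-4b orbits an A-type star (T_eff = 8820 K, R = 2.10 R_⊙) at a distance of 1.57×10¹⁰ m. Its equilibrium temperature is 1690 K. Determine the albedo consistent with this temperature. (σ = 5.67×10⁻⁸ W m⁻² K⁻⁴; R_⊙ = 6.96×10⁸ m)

R_⋆ = 2.10 × 6.96×10⁸ = 1.46×10⁹ m.
L = 4πR_⋆²σT_⋆⁴ = 4π(1.46×10⁹)² × 5.67×10⁻⁸ × (8820)⁴ = 9.21×10²⁷ W.
S = L/(4πd²) = 2.97×10⁶ W m⁻².
From T_eq⁴ = S(1−A)/(4σ): 1−A = 4σT_eq⁴/S.
1−A = 4 × 5.67×10⁻⁸ × (1690)⁴ / 2.97×10⁶ = 0.622.

A ≈ 0.38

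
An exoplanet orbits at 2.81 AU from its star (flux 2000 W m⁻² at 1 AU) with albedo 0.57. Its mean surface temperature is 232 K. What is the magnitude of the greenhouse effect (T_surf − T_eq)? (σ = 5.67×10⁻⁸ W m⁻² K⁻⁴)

ΔT ≈ 84.0 K

S = 2000/2.81² = 253.3 W m⁻².
T_eq = [S(1−A)/(4σ)]^(1/4) = [253.3×0.43/(4×5.67×10⁻⁸)]^(1/4) = 148.0 K.
ΔT = T_surf − T_eq = 232 − 148.0.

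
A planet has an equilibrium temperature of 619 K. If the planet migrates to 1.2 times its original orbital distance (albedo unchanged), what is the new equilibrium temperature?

T_eq ∝ L^(1/4) · d^(−1/2).
T′ = 619 / 1.2^(1/2) = 565 K.

T_eq ≈ 565 K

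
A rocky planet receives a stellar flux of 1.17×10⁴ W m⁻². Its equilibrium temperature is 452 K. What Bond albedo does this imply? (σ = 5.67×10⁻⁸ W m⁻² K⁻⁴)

A ≈ 0.19

From T_eq⁴ = S(1−A)/(4σ): 1−A = 4σT_eq⁴/S.
1−A = 4 × 5.67×10⁻⁸ × (452)⁴ / 1.17×10⁴ = 0.809.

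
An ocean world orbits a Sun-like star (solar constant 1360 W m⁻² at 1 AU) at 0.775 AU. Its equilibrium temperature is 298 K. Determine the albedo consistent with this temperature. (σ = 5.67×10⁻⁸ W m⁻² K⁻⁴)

Flux at 0.775 AU: S = 1360/0.775² = 2260 W m⁻².
From T_eq⁴ = S(1−A)/(4σ): 1−A = 4σT_eq⁴/S.
1−A = 4 × 5.67×10⁻⁸ × (298)⁴ / 2260 = 0.790.

A ≈ 0.21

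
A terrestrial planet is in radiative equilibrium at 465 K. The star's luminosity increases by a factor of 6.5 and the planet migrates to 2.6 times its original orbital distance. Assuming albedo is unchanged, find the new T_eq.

T_eq ∝ L^(1/4) · d^(−1/2).
T′ = 465 × 6.5^(1/4) / 2.6^(1/2) = 460 K.

T_eq ≈ 460 K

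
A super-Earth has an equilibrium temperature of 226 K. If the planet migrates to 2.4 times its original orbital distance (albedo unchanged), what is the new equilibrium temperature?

T_eq ≈ 146 K

T_eq ∝ L^(1/4) · d^(−1/2).
T′ = 226 / 2.4^(1/2) = 146 K.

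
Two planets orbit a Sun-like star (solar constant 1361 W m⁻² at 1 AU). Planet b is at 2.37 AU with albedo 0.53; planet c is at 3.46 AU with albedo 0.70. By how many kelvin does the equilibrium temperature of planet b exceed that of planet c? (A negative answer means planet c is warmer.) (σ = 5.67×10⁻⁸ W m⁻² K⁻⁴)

ΔT ≈ 39.0 K

T_eq = [S₀(1−A)/(4σd²)]^(1/4), so T ∝ (1−A)^(1/4) / √d.
T₁ = [1361×0.47/(4×5.67×10⁻⁸×2.37²)]^(1/4) = 149.69 K.
T₂ = [1361×0.30/(4×5.67×10⁻⁸×3.46²)]^(1/4) = 110.74 K.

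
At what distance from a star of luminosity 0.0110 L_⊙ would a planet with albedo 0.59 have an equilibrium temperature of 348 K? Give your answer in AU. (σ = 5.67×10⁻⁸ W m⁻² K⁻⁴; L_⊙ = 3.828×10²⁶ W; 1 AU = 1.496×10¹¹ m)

d ≈ 0.0430 AU

L = 0.0110 × 3.828×10²⁶ = 4.21×10²⁴ W.
From T_eq⁴ = L(1−A)/(16πσd²): d = √[L(1−A)/(16πσT_eq⁴)].
d = √[4.21×10²⁴ × 0.41 / (16π × 5.67×10⁻⁸ × (348)⁴)] = 6.43×10⁹ m = 0.0430 AU.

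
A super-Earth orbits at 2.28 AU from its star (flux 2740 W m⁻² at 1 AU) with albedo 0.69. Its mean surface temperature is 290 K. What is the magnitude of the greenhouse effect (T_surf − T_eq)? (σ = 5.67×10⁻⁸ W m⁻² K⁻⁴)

S = 2740/2.28² = 527.1 W m⁻².
T_eq = [S(1−A)/(4σ)]^(1/4) = [527.1×0.31/(4×5.67×10⁻⁸)]^(1/4) = 163.8 K.
ΔT = T_surf − T_eq = 290 − 163.8.

ΔT ≈ 126.2 K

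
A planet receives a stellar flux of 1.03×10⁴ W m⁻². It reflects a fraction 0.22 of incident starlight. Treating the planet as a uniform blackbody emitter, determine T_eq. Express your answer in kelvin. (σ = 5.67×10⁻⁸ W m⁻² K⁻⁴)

Energy balance: absorbed = emitted ⇒ πR²·S(1−A) = 4πR²·σT_eq⁴, so T_eq⁴ = S(1−A)/(4σ).
T_eq = [1.03×10⁴ × 0.78 / (4 × 5.67×10⁻⁸)]^(1/4) = (3.54×10¹⁰)^(1/4) = 434 K.

T_eq ≈ 434 K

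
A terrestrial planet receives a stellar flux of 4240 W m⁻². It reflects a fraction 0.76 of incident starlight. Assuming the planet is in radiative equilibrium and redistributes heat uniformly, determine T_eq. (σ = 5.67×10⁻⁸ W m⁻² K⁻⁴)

T_eq ≈ 259 K

Energy balance: absorbed = emitted ⇒ πR²·S(1−A) = 4πR²·σT_eq⁴, so T_eq⁴ = S(1−A)/(4σ).
T_eq = [4240 × 0.24 / (4 × 5.67×10⁻⁸)]^(1/4) = (4.49×10⁹)^(1/4) = 259 K.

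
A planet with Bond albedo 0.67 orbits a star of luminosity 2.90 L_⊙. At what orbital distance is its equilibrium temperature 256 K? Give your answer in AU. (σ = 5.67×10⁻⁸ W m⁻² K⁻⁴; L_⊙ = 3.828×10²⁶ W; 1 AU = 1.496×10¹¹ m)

L = 2.90 × 3.828×10²⁶ = 1.11×10²⁷ W.
From T_eq⁴ = L(1−A)/(16πσd²): d = √[L(1−A)/(16πσT_eq⁴)].
d = √[1.11×10²⁷ × 0.33 / (16π × 5.67×10⁻⁸ × (256)⁴)] = 1.73×10¹¹ m = 1.16 AU.

d ≈ 1.16 AU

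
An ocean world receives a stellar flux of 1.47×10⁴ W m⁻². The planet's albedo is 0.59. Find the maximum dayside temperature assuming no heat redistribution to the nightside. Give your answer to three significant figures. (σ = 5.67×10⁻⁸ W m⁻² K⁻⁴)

With no redistribution each surface element balances locally: S(1−A) = σT⁴.
T = [1.47×10⁴ × 0.41 / 5.67×10⁻⁸]^(1/4) = (1.06×10¹¹)^(1/4) = 571 K.

T_ss ≈ 571 K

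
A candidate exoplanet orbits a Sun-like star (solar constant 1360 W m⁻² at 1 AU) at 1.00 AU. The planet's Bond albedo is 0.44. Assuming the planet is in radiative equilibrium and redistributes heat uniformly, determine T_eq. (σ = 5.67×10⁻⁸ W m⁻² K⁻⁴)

T_eq ≈ 241 K

Flux at 1.00 AU: S = 1360/1.00² = 1360 W m⁻².
Energy balance: absorbed = emitted ⇒ πR²·S(1−A) = 4πR²·σT_eq⁴, so T_eq⁴ = S(1−A)/(4σ).
T_eq = [1360 × 0.56 / (4 × 5.67×10⁻⁸)]^(1/4) = (3.36×10⁹)^(1/4) = 241 K.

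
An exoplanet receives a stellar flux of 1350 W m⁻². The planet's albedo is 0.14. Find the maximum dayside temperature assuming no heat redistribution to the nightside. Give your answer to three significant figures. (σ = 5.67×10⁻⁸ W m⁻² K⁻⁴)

With no redistribution each surface element balances locally: S(1−A) = σT⁴.
T = [1350 × 0.86 / 5.67×10⁻⁸]^(1/4) = (2.05×10¹⁰)^(1/4) = 378 K.

T_ss ≈ 378 K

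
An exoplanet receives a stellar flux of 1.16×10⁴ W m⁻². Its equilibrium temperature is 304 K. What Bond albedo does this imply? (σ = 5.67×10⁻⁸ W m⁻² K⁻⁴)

From T_eq⁴ = S(1−A)/(4σ): 1−A = 4σT_eq⁴/S.
1−A = 4 × 5.67×10⁻⁸ × (304)⁴ / 1.16×10⁴ = 0.167.

A ≈ 0.83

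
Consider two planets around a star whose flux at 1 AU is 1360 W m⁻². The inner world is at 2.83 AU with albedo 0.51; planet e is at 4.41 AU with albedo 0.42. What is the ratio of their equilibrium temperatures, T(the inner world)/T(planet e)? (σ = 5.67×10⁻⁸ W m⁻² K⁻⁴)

T_eq = [S₀(1−A)/(4σd²)]^(1/4), so T ∝ (1−A)^(1/4) / √d.
T₁ = [1360×0.49/(4×5.67×10⁻⁸×2.83²)]^(1/4) = 138.40 K.
T₂ = [1360×0.58/(4×5.67×10⁻⁸×4.41²)]^(1/4) = 115.64 K.

T₁/T₂ ≈ 1.197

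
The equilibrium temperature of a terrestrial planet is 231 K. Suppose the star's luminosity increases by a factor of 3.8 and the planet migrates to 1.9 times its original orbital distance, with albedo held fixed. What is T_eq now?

T_eq ∝ L^(1/4) · d^(−1/2).
T′ = 231 × 3.8^(1/4) / 1.9^(1/2) = 234 K.

T_eq ≈ 234 K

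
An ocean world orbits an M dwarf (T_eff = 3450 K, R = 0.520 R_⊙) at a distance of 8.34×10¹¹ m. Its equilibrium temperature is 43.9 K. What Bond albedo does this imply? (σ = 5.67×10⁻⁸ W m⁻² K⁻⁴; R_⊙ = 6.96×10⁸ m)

R_⋆ = 0.520 × 6.96×10⁸ = 3.62×10⁸ m.
L = 4πR_⋆²σT_⋆⁴ = 4π(3.62×10⁸)² × 5.67×10⁻⁸ × (3450)⁴ = 1.32×10²⁵ W.
S = L/(4πd²) = 1.51 W m⁻².
From T_eq⁴ = S(1−A)/(4σ): 1−A = 4σT_eq⁴/S.
1−A = 4 × 5.67×10⁻⁸ × (43.9)⁴ / 1.51 = 0.557.

A ≈ 0.44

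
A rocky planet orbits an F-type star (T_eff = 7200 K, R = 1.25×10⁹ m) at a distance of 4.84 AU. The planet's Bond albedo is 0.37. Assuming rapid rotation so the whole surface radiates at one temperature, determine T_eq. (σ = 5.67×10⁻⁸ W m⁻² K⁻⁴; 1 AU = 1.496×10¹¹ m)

T_eq ≈ 188 K

d = 4.84 AU = 7.24×10¹¹ m.
L = 4πR_⋆²σT_⋆⁴ = 4π(1.25×10⁹)² × 5.67×10⁻⁸ × (7200)⁴ = 2.99×10²⁷ W.
S = L/(4πd²) = 454 W m⁻².
Energy balance: absorbed = emitted ⇒ πR²·S(1−A) = 4πR²·σT_eq⁴, so T_eq⁴ = S(1−A)/(4σ).
T_eq = [454 × 0.63 / (4 × 5.67×10⁻⁸)]^(1/4) = (1.26×10⁹)^(1/4) = 188 K.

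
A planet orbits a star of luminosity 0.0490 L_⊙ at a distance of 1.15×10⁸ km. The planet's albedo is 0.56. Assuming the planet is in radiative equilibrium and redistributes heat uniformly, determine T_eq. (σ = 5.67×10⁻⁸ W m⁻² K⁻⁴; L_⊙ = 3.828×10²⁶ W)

d = 1.15×10⁸ km = 1.15×10¹¹ m.
L = 0.0490 × 3.828×10²⁶ = 1.88×10²⁵ W.
Flux: S = L/(4πd²) = 1.88×10²⁵/(4π×(1.15×10¹¹)²) = 113 W m⁻².
Energy balance: absorbed = emitted ⇒ πR²·S(1−A) = 4πR²·σT_eq⁴, so T_eq⁴ = S(1−A)/(4σ).
T_eq = [113 × 0.44 / (4 × 5.67×10⁻⁸)]^(1/4) = (2.19×10⁸)^(1/4) = 122 K.

T_eq ≈ 122 K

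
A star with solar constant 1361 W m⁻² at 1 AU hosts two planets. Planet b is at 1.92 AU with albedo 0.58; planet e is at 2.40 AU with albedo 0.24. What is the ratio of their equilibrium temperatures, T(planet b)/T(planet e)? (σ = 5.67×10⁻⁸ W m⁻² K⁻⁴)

T_eq = [S₀(1−A)/(4σd²)]^(1/4), so T ∝ (1−A)^(1/4) / √d.
T₁ = [1361×0.42/(4×5.67×10⁻⁸×1.92²)]^(1/4) = 161.70 K.
T₂ = [1361×0.76/(4×5.67×10⁻⁸×2.40²)]^(1/4) = 167.75 K.

T₁/T₂ ≈ 0.964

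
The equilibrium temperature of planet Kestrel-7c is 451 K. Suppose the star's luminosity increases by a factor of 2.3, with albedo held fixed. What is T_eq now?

T_eq ≈ 555 K

T_eq ∝ L^(1/4) · d^(−1/2).
T′ = 451 × 2.3^(1/4) = 555 K.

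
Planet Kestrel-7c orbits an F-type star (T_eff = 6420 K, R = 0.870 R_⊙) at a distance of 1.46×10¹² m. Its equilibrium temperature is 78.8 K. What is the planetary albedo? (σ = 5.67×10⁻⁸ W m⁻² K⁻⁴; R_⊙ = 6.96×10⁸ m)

A ≈ 0.47

R_⋆ = 0.870 × 6.96×10⁸ = 6.06×10⁸ m.
L = 4πR_⋆²σT_⋆⁴ = 4π(6.06×10⁸)² × 5.67×10⁻⁸ × (6420)⁴ = 4.44×10²⁶ W.
S = L/(4πd²) = 16.6 W m⁻².
From T_eq⁴ = S(1−A)/(4σ): 1−A = 4σT_eq⁴/S.
1−A = 4 × 5.67×10⁻⁸ × (78.8)⁴ / 16.6 = 0.528.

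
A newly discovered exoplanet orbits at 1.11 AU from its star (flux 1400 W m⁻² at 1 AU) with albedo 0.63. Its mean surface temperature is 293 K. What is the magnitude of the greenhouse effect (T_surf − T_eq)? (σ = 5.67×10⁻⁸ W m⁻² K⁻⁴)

S = 1400/1.11² = 1136 W m⁻².
T_eq = [S(1−A)/(4σ)]^(1/4) = [1136×0.37/(4×5.67×10⁻⁸)]^(1/4) = 207.5 K.
ΔT = T_surf − T_eq = 293 − 207.5.

ΔT ≈ 85.5 K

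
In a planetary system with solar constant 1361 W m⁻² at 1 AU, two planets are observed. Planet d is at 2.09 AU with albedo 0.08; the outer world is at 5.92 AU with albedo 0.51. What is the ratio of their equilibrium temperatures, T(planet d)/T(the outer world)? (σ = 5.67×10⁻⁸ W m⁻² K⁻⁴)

T_eq = [S₀(1−A)/(4σd²)]^(1/4), so T ∝ (1−A)^(1/4) / √d.
T₁ = [1361×0.92/(4×5.67×10⁻⁸×2.09²)]^(1/4) = 188.55 K.
T₂ = [1361×0.49/(4×5.67×10⁻⁸×5.92²)]^(1/4) = 95.71 K.

T₁/T₂ ≈ 1.970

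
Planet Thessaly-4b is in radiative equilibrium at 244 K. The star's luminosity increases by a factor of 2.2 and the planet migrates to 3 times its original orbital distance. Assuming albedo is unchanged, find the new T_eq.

T_eq ≈ 172 K

T_eq ∝ L^(1/4) · d^(−1/2).
T′ = 244 × 2.2^(1/4) / 3^(1/2) = 172 K.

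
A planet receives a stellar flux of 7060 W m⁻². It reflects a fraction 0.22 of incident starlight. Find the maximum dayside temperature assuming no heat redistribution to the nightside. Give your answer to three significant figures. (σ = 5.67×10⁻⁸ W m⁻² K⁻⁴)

T_ss ≈ 558 K

With no redistribution each surface element balances locally: S(1−A) = σT⁴.
T = [7060 × 0.78 / 5.67×10⁻⁸]^(1/4) = (9.71×10¹⁰)^(1/4) = 558 K.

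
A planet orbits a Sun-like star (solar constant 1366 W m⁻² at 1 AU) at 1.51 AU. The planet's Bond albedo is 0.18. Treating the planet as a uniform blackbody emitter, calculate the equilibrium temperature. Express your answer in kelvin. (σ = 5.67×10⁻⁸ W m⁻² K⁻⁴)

T_eq ≈ 216 K

Flux at 1.51 AU: S = 1366/1.51² = 599 W m⁻².
Energy balance: absorbed = emitted ⇒ πR²·S(1−A) = 4πR²·σT_eq⁴, so T_eq⁴ = S(1−A)/(4σ).
T_eq = [599 × 0.82 / (4 × 5.67×10⁻⁸)]^(1/4) = (2.17×10⁹)^(1/4) = 216 K.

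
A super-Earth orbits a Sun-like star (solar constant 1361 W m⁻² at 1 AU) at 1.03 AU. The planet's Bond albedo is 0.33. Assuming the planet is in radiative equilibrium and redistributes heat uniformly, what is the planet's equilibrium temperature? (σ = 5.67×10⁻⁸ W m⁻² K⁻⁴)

T_eq ≈ 248 K

Flux at 1.03 AU: S = 1361/1.03² = 1280 W m⁻².
Energy balance: absorbed = emitted ⇒ πR²·S(1−A) = 4πR²·σT_eq⁴, so T_eq⁴ = S(1−A)/(4σ).
T_eq = [1280 × 0.67 / (4 × 5.67×10⁻⁸)]^(1/4) = (3.79×10⁹)^(1/4) = 248 K.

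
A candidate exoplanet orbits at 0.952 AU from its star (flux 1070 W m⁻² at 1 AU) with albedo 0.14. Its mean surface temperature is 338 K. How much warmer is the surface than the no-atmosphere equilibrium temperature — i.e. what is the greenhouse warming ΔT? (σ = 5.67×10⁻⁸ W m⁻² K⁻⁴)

S = 1070/0.952² = 1181 W m⁻².
T_eq = [S(1−A)/(4σ)]^(1/4) = [1181×0.86/(4×5.67×10⁻⁸)]^(1/4) = 258.7 K.
ΔT = T_surf − T_eq = 338 − 258.7.

ΔT ≈ 79.3 K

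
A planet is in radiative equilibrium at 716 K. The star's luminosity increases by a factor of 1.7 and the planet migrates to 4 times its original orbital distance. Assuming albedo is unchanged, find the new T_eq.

T_eq ∝ L^(1/4) · d^(−1/2).
T′ = 716 × 1.7^(1/4) / 4^(1/2) = 409 K.

T_eq ≈ 409 K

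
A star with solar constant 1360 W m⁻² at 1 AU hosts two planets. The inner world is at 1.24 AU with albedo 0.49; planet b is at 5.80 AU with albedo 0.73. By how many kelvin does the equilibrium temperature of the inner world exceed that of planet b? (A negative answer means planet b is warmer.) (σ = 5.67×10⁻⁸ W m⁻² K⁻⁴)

ΔT ≈ 127.9 K

T_eq = [S₀(1−A)/(4σd²)]^(1/4), so T ∝ (1−A)^(1/4) / √d.
T₁ = [1360×0.51/(4×5.67×10⁻⁸×1.24²)]^(1/4) = 211.18 K.
T₂ = [1360×0.27/(4×5.67×10⁻⁸×5.80²)]^(1/4) = 83.29 K.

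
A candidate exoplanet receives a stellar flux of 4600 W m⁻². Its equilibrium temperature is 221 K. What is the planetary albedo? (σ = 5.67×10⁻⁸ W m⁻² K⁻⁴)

From T_eq⁴ = S(1−A)/(4σ): 1−A = 4σT_eq⁴/S.
1−A = 4 × 5.67×10⁻⁸ × (221)⁴ / 4600 = 0.118.

A ≈ 0.88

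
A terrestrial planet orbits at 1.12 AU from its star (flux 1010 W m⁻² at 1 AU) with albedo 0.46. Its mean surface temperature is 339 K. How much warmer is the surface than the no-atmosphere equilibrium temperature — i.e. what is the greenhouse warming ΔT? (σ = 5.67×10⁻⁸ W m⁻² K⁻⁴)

S = 1010/1.12² = 805.2 W m⁻².
T_eq = [S(1−A)/(4σ)]^(1/4) = [805.2×0.54/(4×5.67×10⁻⁸)]^(1/4) = 209.2 K.
ΔT = T_surf − T_eq = 339 − 209.2.

ΔT ≈ 129.8 K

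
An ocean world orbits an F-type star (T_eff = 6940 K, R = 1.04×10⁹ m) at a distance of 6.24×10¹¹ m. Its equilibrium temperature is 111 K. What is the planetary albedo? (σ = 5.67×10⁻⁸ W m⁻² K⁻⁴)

L = 4πR_⋆²σT_⋆⁴ = 4π(1.04×10⁹)² × 5.67×10⁻⁸ × (6940)⁴ = 1.79×10²⁷ W.
S = L/(4πd²) = 365 W m⁻².
From T_eq⁴ = S(1−A)/(4σ): 1−A = 4σT_eq⁴/S.
1−A = 4 × 5.67×10⁻⁸ × (111)⁴ / 365 = 0.094.

A ≈ 0.91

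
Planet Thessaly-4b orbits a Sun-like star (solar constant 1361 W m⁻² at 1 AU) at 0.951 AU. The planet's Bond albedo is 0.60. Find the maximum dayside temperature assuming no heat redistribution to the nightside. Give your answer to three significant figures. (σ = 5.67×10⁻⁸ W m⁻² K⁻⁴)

Flux at 0.951 AU: S = 1361/0.951² = 1500 W m⁻².
With no redistribution each surface element balances locally: S(1−A) = σT⁴.
T = [1500 × 0.40 / 5.67×10⁻⁸]^(1/4) = (1.06×10¹⁰)^(1/4) = 321 K.

T_ss ≈ 321 K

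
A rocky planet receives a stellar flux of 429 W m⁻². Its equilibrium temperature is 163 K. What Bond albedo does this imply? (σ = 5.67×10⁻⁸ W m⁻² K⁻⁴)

From T_eq⁴ = S(1−A)/(4σ): 1−A = 4σT_eq⁴/S.
1−A = 4 × 5.67×10⁻⁸ × (163)⁴ / 429 = 0.373.

A ≈ 0.63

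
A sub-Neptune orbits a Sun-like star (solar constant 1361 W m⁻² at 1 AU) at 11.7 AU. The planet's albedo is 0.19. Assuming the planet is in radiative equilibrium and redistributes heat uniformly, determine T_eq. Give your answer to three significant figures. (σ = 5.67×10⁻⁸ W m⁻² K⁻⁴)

T_eq ≈ 77.2 K

Flux at 11.7 AU: S = 1361/11.7² = 9.94 W m⁻².
Energy balance: absorbed = emitted ⇒ πR²·S(1−A) = 4πR²·σT_eq⁴, so T_eq⁴ = S(1−A)/(4σ).
T_eq = [9.94 × 0.81 / (4 × 5.67×10⁻⁸)]^(1/4) = (3.55×10⁷)^(1/4) = 77.2 K.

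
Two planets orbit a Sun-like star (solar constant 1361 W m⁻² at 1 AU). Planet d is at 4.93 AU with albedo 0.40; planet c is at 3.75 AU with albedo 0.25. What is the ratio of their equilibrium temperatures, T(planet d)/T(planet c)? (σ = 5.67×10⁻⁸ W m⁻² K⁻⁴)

T₁/T₂ ≈ 0.825

T_eq = [S₀(1−A)/(4σd²)]^(1/4), so T ∝ (1−A)^(1/4) / √d.
T₁ = [1361×0.60/(4×5.67×10⁻⁸×4.93²)]^(1/4) = 110.32 K.
T₂ = [1361×0.75/(4×5.67×10⁻⁸×3.75²)]^(1/4) = 133.75 K.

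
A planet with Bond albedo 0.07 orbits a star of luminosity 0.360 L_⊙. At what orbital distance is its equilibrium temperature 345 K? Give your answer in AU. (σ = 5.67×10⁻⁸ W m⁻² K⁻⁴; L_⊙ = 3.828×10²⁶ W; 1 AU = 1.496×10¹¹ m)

L = 0.360 × 3.828×10²⁶ = 1.38×10²⁶ W.
From T_eq⁴ = L(1−A)/(16πσd²): d = √[L(1−A)/(16πσT_eq⁴)].
d = √[1.38×10²⁶ × 0.93 / (16π × 5.67×10⁻⁸ × (345)⁴)] = 5.63×10¹⁰ m = 0.377 AU.

d ≈ 0.377 AU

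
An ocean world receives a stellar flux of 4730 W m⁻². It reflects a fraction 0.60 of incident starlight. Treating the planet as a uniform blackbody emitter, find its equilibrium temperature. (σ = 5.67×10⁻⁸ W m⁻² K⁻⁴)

Energy balance: absorbed = emitted ⇒ πR²·S(1−A) = 4πR²·σT_eq⁴, so T_eq⁴ = S(1−A)/(4σ).
T_eq = [4730 × 0.40 / (4 × 5.67×10⁻⁸)]^(1/4) = (8.34×10⁹)^(1/4) = 302 K.

T_eq ≈ 302 K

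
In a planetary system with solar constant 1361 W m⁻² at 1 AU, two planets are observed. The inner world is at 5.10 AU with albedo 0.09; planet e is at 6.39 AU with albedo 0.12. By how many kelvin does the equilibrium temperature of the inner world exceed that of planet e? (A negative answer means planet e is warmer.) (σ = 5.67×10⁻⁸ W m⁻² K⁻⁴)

ΔT ≈ 13.7 K

T_eq = [S₀(1−A)/(4σd²)]^(1/4), so T ∝ (1−A)^(1/4) / √d.
T₁ = [1361×0.91/(4×5.67×10⁻⁸×5.10²)]^(1/4) = 120.37 K.
T₂ = [1361×0.88/(4×5.67×10⁻⁸×6.39²)]^(1/4) = 106.64 K.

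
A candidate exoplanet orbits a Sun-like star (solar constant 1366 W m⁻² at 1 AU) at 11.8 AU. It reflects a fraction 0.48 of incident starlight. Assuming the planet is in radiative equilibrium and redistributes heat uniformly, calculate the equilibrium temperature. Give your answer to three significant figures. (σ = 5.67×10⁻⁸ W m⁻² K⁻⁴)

T_eq ≈ 68.9 K

Flux at 11.8 AU: S = 1366/11.8² = 9.81 W m⁻².
Energy balance: absorbed = emitted ⇒ πR²·S(1−A) = 4πR²·σT_eq⁴, so T_eq⁴ = S(1−A)/(4σ).
T_eq = [9.81 × 0.52 / (4 × 5.67×10⁻⁸)]^(1/4) = (2.25×10⁷)^(1/4) = 68.9 K.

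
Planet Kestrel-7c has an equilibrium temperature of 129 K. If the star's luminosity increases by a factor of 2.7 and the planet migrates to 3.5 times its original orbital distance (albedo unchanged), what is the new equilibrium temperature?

T_eq ∝ L^(1/4) · d^(−1/2).
T′ = 129 × 2.7^(1/4) / 3.5^(1/2) = 88.4 K.

T_eq ≈ 88.4 K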